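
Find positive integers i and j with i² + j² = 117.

We need to find integers i, j > 0 such that i² + j² = 117.
Trying i = 6: j² = 117 - 6² = 117 - 36 = 81
j = 9
Check: 6² + 9² = 36 + 81 = 117 ✓

117 = 6² + 9²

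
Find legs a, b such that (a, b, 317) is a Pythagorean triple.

We need a² + b² = 317² = 100489.
Trying: 75² + 308² = 5625 + 94864 = 100489 ✓

(75, 308, 317)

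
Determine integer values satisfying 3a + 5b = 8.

Step 1: Check solvability.
gcd(3, 5) = 1
Since 1 divides 8, solutions exist.

Step 2: Apply extended Euclidean algorithm to find gcd.
We find integers such that 3*x0 + 5*y0 = 1

Step 3: Scale the particular solution.
Multiply by 8/1 = 8:
a = 16, b = -8

Step 4: Verify.
3*(16) + 5*(-8) = 8 = 8 ✓

a = 16, b = -8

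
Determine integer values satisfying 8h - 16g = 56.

Step 1: Check solvability.
gcd(8, 16) = 8
Since 8 divides 56, solutions exist.

Step 2: Apply extended Euclidean algorithm to find gcd.
We find integers such that 8*x0 + 16*y0 = 8

Step 3: Scale the particular solution.
Multiply by 56/8 = 7:
h = 7, g = 0

Step 4: Verify.
8*(7) - 16*(0) = 56 = 56 ✓

h = 7, g = 0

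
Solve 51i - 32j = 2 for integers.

Step 1: Check solvability.
gcd(51, 32) = 1
Since 1 divides 2, solutions exist.

Step 2: Apply extended Euclidean algorithm to find gcd.
We find integers such that 51*x0 + 32*y0 = 1

Step 3: Scale the particular solution.
Multiply by 2/1 = 2:
i = -10, j = -16

Step 4: Verify.
51*(-10) - 32*(-16) = 2 = 2 ✓

i = -10, j = -16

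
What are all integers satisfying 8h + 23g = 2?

Step 1: Compute gcd(8, 23) = 1.
Since 1 divides 2, solutions exist.

Step 2: Find a particular solution using extended Euclidean algorithm.
We get h₀ = 6, g₀ = -2.
Check: 8*6 + 23*-2 = 2 = 2 ✓

Step 3: Write the general solution.
h = 6 + (23/1)t = 6 + 23t
g = -2 - (8/1)t = -2 - 8t
for any integer t.

h = 6 + 23t, g = -2 - 8t for integer t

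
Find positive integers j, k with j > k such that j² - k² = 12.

Factor: j² - k² = (j+k)(j-k) = 12.
We need two factors of 12 with the same parity.
Use j+k = 6 and j-k = 2 (product 6·2 = 12).
Adding: 2j = 8, so j = 4.
Subtracting: 2k = 4, so k = 2.
Check: 4² - 2² = 16 - 4 = 12 ✓

j = 4, k = 2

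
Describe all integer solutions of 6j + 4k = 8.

Step 1: Compute gcd(6, 4) = 2.
Since 2 divides 8, solutions exist.

Step 2: Find a particular solution using extended Euclidean algorithm.
We get j₀ = 4, k₀ = -4.
Check: 6*4 + 4*-4 = 8 = 8 ✓

Step 3: Write the general solution.
j = 4 + (4/2)t = 4 + 2t
k = -4 - (6/2)t = -4 - 3t
for any integer t.

j = 4 + 2t, k = -4 - 3t for integer t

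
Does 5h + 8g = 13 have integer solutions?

Step 1: Compute gcd(5, 8).
gcd(5, 8) = 1

Step 2: Check divisibility.
Does 1 divide 13? 13 = 1 x 13, so yes.

By the theorem on linear Diophantine equations, 5h + 8g = 13 has integer solutions if and only if gcd(5, 8) divides 13. Since 1 | 13, solutions exist.

Yes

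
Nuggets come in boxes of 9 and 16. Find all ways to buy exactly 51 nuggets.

We need non-negative integers (x, y) with 9x + 16y = 51.
For each x in 0..5, check if 51 - 9x is a non-negative multiple of 16.
No x yields an integer y ≥ 0.

No solution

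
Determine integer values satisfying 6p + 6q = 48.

Step 1: Check solvability.
gcd(6, 6) = 6
Since 6 divides 48, solutions exist.

Step 2: Apply extended Euclidean algorithm to find gcd.
We find integers such that 6*x0 + 6*y0 = 6

Step 3: Scale the particular solution.
Multiply by 48/6 = 8:
p = 0, q = 8

Step 4: Verify.
6*(0) + 6*(8) = 48 = 48 ✓

p = 0, q = 8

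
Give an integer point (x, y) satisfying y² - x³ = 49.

Try small integer x values and check whether x³ + 49 is a perfect square.
x = 0: x³ + 49 = 0³ + 49 = 0 + 49 = 49
Is 49 a perfect square? 7² = 49 ✓
So (x, y) = (0, -7) is a solution.

x = 0, y = -7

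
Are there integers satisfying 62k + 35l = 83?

Step 1: Compute gcd(62, 35).
gcd(62, 35) = 1

Step 2: Check divisibility.
Does 1 divide 83? 83 = 1 x 83, so yes.

By the theorem on linear Diophantine equations, 62k + 35l = 83 has integer solutions if and only if gcd(62, 35) divides 83. Since 1 | 83, solutions exist.

Yes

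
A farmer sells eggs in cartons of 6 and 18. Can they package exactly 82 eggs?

We need non-negative a, b with 6a + 18b = 82.
gcd(6, 18) = 6, and 6 does not divide 82.
No integer solutions exist.

No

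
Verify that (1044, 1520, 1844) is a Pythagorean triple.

Compute a² + b² = 1044² + 1520² = 1089936 + 2310400 = 3400336
Compute c² = 1844² = 3400336
Since 3400336 = 3400336, confirmed.

Yes, it is a Pythagorean triple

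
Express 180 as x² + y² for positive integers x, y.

We need to find integers x, y > 0 such that x² + y² = 180.
Trying x = 6: y² = 180 - 6² = 180 - 36 = 144
y = 12
Check: 6² + 12² = 36 + 144 = 180 ✓

180 = 6² + 12²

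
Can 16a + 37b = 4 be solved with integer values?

Step 1: Compute gcd(16, 37).
gcd(16, 37) = 1

Step 2: Check divisibility.
Does 1 divide 4? 4 = 1 x 4, so yes.

By the theorem on linear Diophantine equations, 16a + 37b = 4 has integer solutions if and only if gcd(16, 37) divides 4. Since 1 | 4, solutions exist.

Yes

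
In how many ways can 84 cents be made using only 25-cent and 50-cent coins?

We need non-negative integers (x, y) with 25x + 50y = 84.
For each x from 0 to 3, check if (84 - 25x) is a non-negative multiple of 50.
Solutions (x, y): none
Count: 0

0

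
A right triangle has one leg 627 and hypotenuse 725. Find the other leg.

b² = c² - a² = 525625 - 393129 = 132496
b = 364

364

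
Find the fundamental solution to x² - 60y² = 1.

We seek the smallest positive integers (x, y) with x² - 60y² = 1, i.e., x² = 60y² + 1.
Try successive y values:
y = 1: x² = 60·1² + 1 = 61, not a perfect square
y = 2: x² = 60·2² + 1 = 241, not a perfect square
y = 3: x² = 60·3² + 1 = 541, not a perfect square
... continuing the search (or via continued fractions) ...
y = 4: x² = 60·4² + 1 = 961, x = 31 ✓

Verify: 31² - 60·4² = 961 - 960 = 1 ✓

x = 31, y = 4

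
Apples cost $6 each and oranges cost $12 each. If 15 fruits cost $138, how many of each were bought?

Let a = apples, o = oranges.
a + o = 15
6a + 12o = 138
Substitute o = 15 - a:
6a + 12(15 - a) = 138
(6 - 12)a = 138 - 180
-6a = -42
a = 7, o = 15 - 7 = 8

Apples: 7, Oranges: 8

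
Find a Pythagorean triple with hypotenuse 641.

We need a² + b² = 641² = 410881.
Trying: 609² + 200² = 370881 + 40000 = 410881 ✓

(609, 200, 641)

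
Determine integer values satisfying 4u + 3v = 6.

Step 1: Check solvability.
gcd(4, 3) = 1
Since 1 divides 6, solutions exist.

Step 2: Apply extended Euclidean algorithm to find gcd.
We find integers such that 4*x0 + 3*y0 = 1

Step 3: Scale the particular solution.
Multiply by 6/1 = 6:
u = 6, v = -6

Step 4: Verify.
4*(6) + 3*(-6) = 6 = 6 ✓

u = 6, v = -6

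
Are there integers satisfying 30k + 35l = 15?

Step 1: Compute gcd(30, 35).
gcd(30, 35) = 5

Step 2: Check divisibility.
Does 5 divide 15? 15 = 5 x 3, so yes.

By the theorem on linear Diophantine equations, 30k + 35l = 15 has integer solutions if and only if gcd(30, 35) divides 15. Since 5 | 15, solutions exist.

Yes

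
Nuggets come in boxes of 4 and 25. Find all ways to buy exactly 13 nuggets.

We need non-negative integers (x, y) with 4x + 25y = 13.
For each x in 0..3, check if 13 - 4x is a non-negative multiple of 25.
No x yields an integer y ≥ 0.

No solution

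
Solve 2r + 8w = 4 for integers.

Step 1: Check solvability.
gcd(2, 8) = 2
Since 2 divides 4, solutions exist.

Step 2: Apply extended Euclidean algorithm to find gcd.
We find integers such that 2*x0 + 8*y0 = 2

Step 3: Scale the particular solution.
Multiply by 4/2 = 2:
r = 2, w = 0

Step 4: Verify.
2*(2) + 8*(0) = 4 = 4 ✓

r = 2, w = 0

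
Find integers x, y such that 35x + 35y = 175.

Step 1: Check solvability.
gcd(35, 35) = 35
Since 35 divides 175, solutions exist.

Step 2: Apply extended Euclidean algorithm to find gcd.
We find integers such that 35*x0 + 35*y0 = 35

Step 3: Scale the particular solution.
Multiply by 175/35 = 5:
x = 0, y = 5

Step 4: Verify.
35*(0) + 35*(5) = 175 = 175 ✓

x = 0, y = 5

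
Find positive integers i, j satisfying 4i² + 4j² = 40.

Try small values of i and check whether (40 - 4i²)/4 is a perfect square.
i = 1: 4·1² = 4, so 4j² = 40 - 4 = 36, giving j² = 9, j = 3.
Check: 4·1² + 4·3² = 4 + 36 = 40 ✓

i = 1, j = 3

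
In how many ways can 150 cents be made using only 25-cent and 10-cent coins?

We need non-negative integers (x, y) with 25x + 10y = 150.
For each x from 0 to 6, check if (150 - 25x) is a non-negative multiple of 10.
Solutions (x, y): (0,15), (2,10), (4,5), (6,0)
Count: 4

4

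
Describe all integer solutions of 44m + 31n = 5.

Step 1: Compute gcd(44, 31) = 1.
Since 1 divides 5, solutions exist.

Step 2: Find a particular solution using extended Euclidean algorithm.
We get m₀ = 60, n₀ = -85.
Check: 44*60 + 31*-85 = 5 = 5 ✓

Step 3: Write the general solution.
m = 60 + (31/1)t = 60 + 31t
n = -85 - (44/1)t = -85 - 44t
for any integer t.

m = 60 + 31t, n = -85 - 44t for integer t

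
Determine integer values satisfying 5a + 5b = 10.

Step 1: Check solvability.
gcd(5, 5) = 5
Since 5 divides 10, solutions exist.

Step 2: Apply extended Euclidean algorithm to find gcd.
We find integers such that 5*x0 + 5*y0 = 5

Step 3: Scale the particular solution.
Multiply by 10/5 = 2:
a = 0, b = 2

Step 4: Verify.
5*(0) + 5*(2) = 10 = 10 ✓

a = 0, b = 2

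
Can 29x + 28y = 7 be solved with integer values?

Step 1: Compute gcd(29, 28).
gcd(29, 28) = 1

Step 2: Check divisibility.
Does 1 divide 7? 7 = 1 x 7, so yes.

By the theorem on linear Diophantine equations, 29x + 28y = 7 has integer solutions if and only if gcd(29, 28) divides 7. Since 1 | 7, solutions exist.

Yes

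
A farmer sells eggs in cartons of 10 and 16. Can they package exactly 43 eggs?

We need non-negative a, b with 10a + 16b = 43.
gcd(10, 16) = 2, and 2 does not divide 43.
No integer solutions exist.

No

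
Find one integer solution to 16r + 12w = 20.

Step 1: Check solvability.
gcd(16, 12) = 4
Since 4 divides 20, solutions exist.

Step 2: Apply extended Euclidean algorithm to find gcd.
We find integers such that 16*x0 + 12*y0 = 4

Step 3: Scale the particular solution.
Multiply by 20/4 = 5:
r = 5, w = -5

Step 4: Verify.
16*(5) + 12*(-5) = 20 = 20 ✓

r = 5, w = -5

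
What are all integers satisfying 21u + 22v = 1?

Step 1: Compute gcd(21, 22) = 1.
Since 1 divides 1, solutions exist.

Step 2: Find a particular solution using extended Euclidean algorithm.
We get u₀ = -1, v₀ = 1.
Check: 21*-1 + 22*1 = 1 = 1 ✓

Step 3: Write the general solution.
u = -1 + (22/1)t = -1 + 22t
v = 1 - (21/1)t = 1 - 21t
for any integer t.

u = -1 + 22t, v = 1 - 21t for integer t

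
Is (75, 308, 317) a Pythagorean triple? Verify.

Compute a² + b² = 75² + 308² = 5625 + 94864 = 100489
Compute c² = 317² = 100489
Since 100489 = 100489, confirmed.

Yes, it is a Pythagorean triple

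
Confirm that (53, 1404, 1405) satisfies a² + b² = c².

Compute a² + b² = 53² + 1404² = 2809 + 1971216 = 1974025
Compute c² = 1405² = 1974025
Since 1974025 = 1974025, confirmed.

Yes, it is a Pythagorean triple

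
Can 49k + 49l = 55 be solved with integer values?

Step 1: Compute gcd(49, 49).
gcd(49, 49) = 49

Step 2: Check divisibility.
Does 49 divide 55? 55 = 49 x 1 + 6, so no.

By the theorem on linear Diophantine equations, 49k + 49l = 55 has integer solutions if and only if gcd(49, 49) divides 55. Since 49 does not divide 55, no solutions exist.

No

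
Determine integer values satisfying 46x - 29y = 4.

Step 1: Check solvability.
gcd(46, 29) = 1
Since 1 divides 4, solutions exist.

Step 2: Apply extended Euclidean algorithm to find gcd.
We find integers such that 46*x0 + 29*y0 = 1

Step 3: Scale the particular solution.
Multiply by 4/1 = 4:
x = 48, y = 76

Step 4: Verify.
46*(48) - 29*(76) = 4 = 4 ✓

x = 48, y = 76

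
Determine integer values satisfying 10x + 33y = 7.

Step 1: Check solvability.
gcd(10, 33) = 1
Since 1 divides 7, solutions exist.

Step 2: Apply extended Euclidean algorithm to find gcd.
We find integers such that 10*x0 + 33*y0 = 1

Step 3: Scale the particular solution.
Multiply by 7/1 = 7:
x = 70, y = -21

Step 4: Verify.
10*(70) + 33*(-21) = 7 = 7 ✓

x = 70, y = -21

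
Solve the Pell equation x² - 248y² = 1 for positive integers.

We seek the smallest positive integers (x, y) with x² - 248y² = 1, i.e., x² = 248y² + 1.
Try successive y values:
y = 1: x² = 248·1² + 1 = 249, not a perfect square
y = 2: x² = 248·2² + 1 = 993, not a perfect square
y = 3: x² = 248·3² + 1 = 2233, not a perfect square
... continuing the search (or via continued fractions) ...
y = 4: x² = 248·4² + 1 = 3969, x = 63 ✓

Verify: 63² - 248·4² = 3969 - 3968 = 1 ✓

x = 63, y = 4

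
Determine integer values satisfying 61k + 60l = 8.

Step 1: Check solvability.
gcd(61, 60) = 1
Since 1 divides 8, solutions exist.

Step 2: Apply extended Euclidean algorithm to find gcd.
We find integers such that 61*x0 + 60*y0 = 1

Step 3: Scale the particular solution.
Multiply by 8/1 = 8:
k = 8, l = -8

Step 4: Verify.
61*(8) + 60*(-8) = 8 = 8 ✓

k = 8, l = -8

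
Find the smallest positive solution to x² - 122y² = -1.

We need x² = 122y² - 1. Try successive y:
y = 1: x² = 122·1² - 1 = 121 = 11² ✓
Check: 11² - 122·1² = 121 - 122 = -1 ✓

x = 11, y = 1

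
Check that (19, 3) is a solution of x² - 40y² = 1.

Compute x² = 19² = 361
Compute 40y² = 40·3² = 40·9 = 360
x² - 40y² = 361 - 360 = 1
Since this equals 1, (19, 3) is a solution.

Yes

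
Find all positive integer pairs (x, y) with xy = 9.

The positive divisors of 9 are: 1, 3, 9.
Each divisor d gives the pair (d, 9/d):
(1, 9), (3, 3), (9, 1)

(1, 9), (3, 3), (9, 1)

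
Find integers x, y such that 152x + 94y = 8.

Step 1: Check solvability.
gcd(152, 94) = 2
Since 2 divides 8, solutions exist.

Step 2: Apply extended Euclidean algorithm to find gcd.
We find integers such that 152*x0 + 94*y0 = 2

Step 3: Scale the particular solution.
Multiply by 8/2 = 4:
x = 52, y = -84

Step 4: Verify.
152*(52) + 94*(-84) = 8 = 8 ✓

x = 52, y = -84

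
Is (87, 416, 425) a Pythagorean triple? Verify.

Compute a² + b² = 87² + 416² = 7569 + 173056 = 180625
Compute c² = 425² = 180625
Since 180625 = 180625, confirmed.

Yes, it is a Pythagorean triple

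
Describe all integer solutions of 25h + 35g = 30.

Step 1: Compute gcd(25, 35) = 5.
Since 5 divides 30, solutions exist.

Step 2: Find a particular solution using extended Euclidean algorithm.
We get h₀ = 18, g₀ = -12.
Check: 25*18 + 35*-12 = 30 = 30 ✓

Step 3: Write the general solution.
h = 18 + (35/5)t = 18 + 7t
g = -12 - (25/5)t = -12 - 5t
for any integer t.

h = 18 + 7t, g = -12 - 5t for integer t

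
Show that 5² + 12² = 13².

Compute a² + b²:
5² + 12² = 25 + 144 = 169
Compute c²:
13² = 169
Since 169 = 169, it is a Pythagorean triple.

Yes, it is a Pythagorean triple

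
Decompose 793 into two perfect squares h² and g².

We need to find integers h, g > 0 such that h² + g² = 793.
Trying h = 3: g² = 793 - 3² = 793 - 9 = 784
g = 28
Check: 3² + 28² = 9 + 784 = 793 ✓

793 = 3² + 28²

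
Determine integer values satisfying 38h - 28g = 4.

Step 1: Check solvability.
gcd(38, 28) = 2
Since 2 divides 4, solutions exist.

Step 2: Apply extended Euclidean algorithm to find gcd.
We find integers such that 38*x0 + 28*y0 = 2

Step 3: Scale the particular solution.
Multiply by 4/2 = 2:
h = 6, g = 8

Step 4: Verify.
38*(6) - 28*(8) = 4 = 4 ✓

h = 6, g = 8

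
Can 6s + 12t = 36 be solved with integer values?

Step 1: Compute gcd(6, 12).
gcd(6, 12) = 6

Step 2: Check divisibility.
Does 6 divide 36? 36 = 6 x 6, so yes.

By the theorem on linear Diophantine equations, 6s + 12t = 36 has integer solutions if and only if gcd(6, 12) divides 36. Since 6 | 36, solutions exist.

Yes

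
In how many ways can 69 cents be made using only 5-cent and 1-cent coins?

We need non-negative integers (x, y) with 5x + 1y = 69.
For each x from 0 to 13, check if (69 - 5x) is a non-negative multiple of 1.
Solutions (x, y): (0,69), (1,64), (2,59), (3,54), ...
Count: 14

14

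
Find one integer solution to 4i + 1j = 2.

Step 1: Check solvability.
gcd(4, 1) = 1
Since 1 divides 2, solutions exist.

Step 2: Apply extended Euclidean algorithm to find gcd.
We find integers such that 4*x0 + 1*y0 = 1

Step 3: Scale the particular solution.
Multiply by 2/1 = 2:
i = 0, j = 2

Step 4: Verify.
4*(0) + 1*(2) = 2 = 2 ✓

i = 0, j = 2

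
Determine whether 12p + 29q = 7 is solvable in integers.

Step 1: Compute gcd(12, 29).
gcd(12, 29) = 1

Step 2: Check divisibility.
Does 1 divide 7? 7 = 1 x 7, so yes.

By the theorem on linear Diophantine equations, 12p + 29q = 7 has integer solutions if and only if gcd(12, 29) divides 7. Since 1 | 7, solutions exist.

Yes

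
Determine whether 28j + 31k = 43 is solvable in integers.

Step 1: Compute gcd(28, 31).
gcd(28, 31) = 1

Step 2: Check divisibility.
Does 1 divide 43? 43 = 1 x 43, so yes.

By the theorem on linear Diophantine equations, 28j + 31k = 43 has integer solutions if and only if gcd(28, 31) divides 43. Since 1 | 43, solutions exist.

Yes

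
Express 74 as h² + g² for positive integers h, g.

We need to find integers h, g > 0 such that h² + g² = 74.
Trying h = 5: g² = 74 - 5² = 74 - 25 = 49
g = 7
Check: 5² + 7² = 25 + 49 = 74 ✓

74 = 5² + 7²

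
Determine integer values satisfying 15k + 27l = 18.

Step 1: Check solvability.
gcd(15, 27) = 3
Since 3 divides 18, solutions exist.

Step 2: Apply extended Euclidean algorithm to find gcd.
We find integers such that 15*x0 + 27*y0 = 3

Step 3: Scale the particular solution.
Multiply by 18/3 = 6:
k = 12, l = -6

Step 4: Verify.
15*(12) + 27*(-6) = 18 = 18 ✓

k = 12, l = -6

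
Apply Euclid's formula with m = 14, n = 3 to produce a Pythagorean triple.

a = m² - n² = 14² - 3² = 196 - 9 = 187
b = 2mn = 2·14·3 = 84
c = m² + n² = 196 + 9 = 205
Verify: 187² + 84² = 34969 + 7056 = 42025 = 205² ✓

(187, 84, 205)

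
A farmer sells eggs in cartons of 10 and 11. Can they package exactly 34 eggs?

We need non-negative a, b with 10a + 11b = 34.
gcd(10, 11) = 1 divides 34, but no a in [0, 3] gives non-negative b.

No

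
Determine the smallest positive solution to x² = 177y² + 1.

We seek the smallest positive integers (x, y) with x² - 177y² = 1, i.e., x² = 177y² + 1.
Try successive y values:
y = 1: x² = 177·1² + 1 = 178, not a perfect square
y = 2: x² = 177·2² + 1 = 709, not a perfect square
y = 3: x² = 177·3² + 1 = 1594, not a perfect square
... continuing the search (or via continued fractions) ...
y = 4692: x² = 177·4692² + 1 = 3896630929, x = 62423 ✓

Verify: 62423² - 177·4692² = 3896630929 - 3896630928 = 1 ✓

x = 62423, y = 4692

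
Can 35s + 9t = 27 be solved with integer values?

Step 1: Compute gcd(35, 9).
gcd(35, 9) = 1

Step 2: Check divisibility.
Does 1 divide 27? 27 = 1 x 27, so yes.

By the theorem on linear Diophantine equations, 35s + 9t = 27 has integer solutions if and only if gcd(35, 9) divides 27. Since 1 | 27, solutions exist.

Yes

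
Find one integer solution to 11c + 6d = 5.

Step 1: Check solvability.
gcd(11, 6) = 1
Since 1 divides 5, solutions exist.

Step 2: Apply extended Euclidean algorithm to find gcd.
We find integers such that 11*x0 + 6*y0 = 1

Step 3: Scale the particular solution.
Multiply by 5/1 = 5:
c = -5, d = 10

Step 4: Verify.
11*(-5) + 6*(10) = 5 = 5 ✓

c = -5, d = 10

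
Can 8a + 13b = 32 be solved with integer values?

Step 1: Compute gcd(8, 13).
gcd(8, 13) = 1

Step 2: Check divisibility.
Does 1 divide 32? 32 = 1 x 32, so yes.

By the theorem on linear Diophantine equations, 8a + 13b = 32 has integer solutions if and only if gcd(8, 13) divides 32. Since 1 | 32, solutions exist.

Yes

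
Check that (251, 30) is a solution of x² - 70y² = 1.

Compute x² = 251² = 63001
Compute 70y² = 70·30² = 70·900 = 63000
x² - 70y² = 63001 - 63000 = 1
Since this equals 1, (251, 30) is a solution.

Yes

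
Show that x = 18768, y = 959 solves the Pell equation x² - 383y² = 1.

Compute x² = 18768² = 352237824
Compute 383y² = 383·959² = 383·919681 = 352237823
x² - 383y² = 352237824 - 352237823 = 1
Since this equals 1, (18768, 959) is a solution.

Yes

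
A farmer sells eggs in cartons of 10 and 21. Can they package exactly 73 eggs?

We need non-negative a, b with 10a + 21b = 73.
gcd(10, 21) = 1 divides 73.
Try a = 1: 21b = 73 - 10 = 63, so b = 3.
One way: 1 cartons of 10 and 3 cartons of 21.

Yes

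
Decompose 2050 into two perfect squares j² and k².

We need to find integers j, k > 0 such that j² + k² = 2050.
Trying j = 5: k² = 2050 - 5² = 2050 - 25 = 2025
k = 45
Check: 5² + 45² = 25 + 2025 = 2050 ✓

2050 = 5² + 45²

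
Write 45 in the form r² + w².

We need to find integers r, w > 0 such that r² + w² = 45.
Trying r = 3: w² = 45 - 3² = 45 - 9 = 36
w = 6
Check: 3² + 6² = 9 + 36 = 45 ✓

45 = 3² + 6²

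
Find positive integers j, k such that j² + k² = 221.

Search for j with 221 - j² a perfect square.
j = 5: 221 - 5² = 221 - 25 = 196 = 14² ✓
So j = 5, k = 14.

j = 5, k = 14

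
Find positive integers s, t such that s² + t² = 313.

Search for s with 313 - s² a perfect square.
s = 12: 313 - 12² = 313 - 144 = 169 = 13² ✓
So s = 12, t = 13.

s = 12, t = 13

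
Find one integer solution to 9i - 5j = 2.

Step 1: Check solvability.
gcd(9, 5) = 1
Since 1 divides 2, solutions exist.

Step 2: Apply extended Euclidean algorithm to find gcd.
We find integers such that 9*x0 + 5*y0 = 1

Step 3: Scale the particular solution.
Multiply by 2/1 = 2:
i = -2, j = -4

Step 4: Verify.
9*(-2) - 5*(-4) = 2 = 2 ✓

i = -2, j = -4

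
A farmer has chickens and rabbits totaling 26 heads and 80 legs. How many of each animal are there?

Let c = chickens, r = rabbits.
Heads: c + r = 26
Legs: 2c + 4r = 80
From the first equation, c = 26 - r. Substitute:
2(26 - r) + 4r = 80
52 + 2r = 80
r = (80 - 52)/2 = 14
c = 26 - 14 = 12

Chickens: 12, Rabbits: 14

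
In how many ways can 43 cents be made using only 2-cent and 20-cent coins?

We need non-negative integers (x, y) with 2x + 20y = 43.
For each x from 0 to 21, check if (43 - 2x) is a non-negative multiple of 20.
Solutions (x, y): none
Count: 0

0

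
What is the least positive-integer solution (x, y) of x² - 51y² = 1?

We seek the smallest positive integers (x, y) with x² - 51y² = 1, i.e., x² = 51y² + 1.
Try successive y values:
y = 1: x² = 51·1² + 1 = 52, not a perfect square
y = 2: x² = 51·2² + 1 = 205, not a perfect square
y = 3: x² = 51·3² + 1 = 460, not a perfect square
... continuing the search (or via continued fractions) ...
y = 7: x² = 51·7² + 1 = 2500, x = 50 ✓

Verify: 50² - 51·7² = 2500 - 2499 = 1 ✓

x = 50, y = 7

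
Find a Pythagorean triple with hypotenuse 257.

We need a² + b² = 257² = 66049.
Trying: 255² + 32² = 65025 + 1024 = 66049 ✓

(255, 32, 257)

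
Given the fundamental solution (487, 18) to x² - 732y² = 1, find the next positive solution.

Solutions to x² - Dy² = 1 are generated by powers of (x₀ + y₀√D).
The next solution satisfies x₁ + y₁√732 = (x₀ + y₀√732)², giving:
x₁ = x₀² + 732y₀² = 487² + 732·18² = 237169 + 237168 = 474337
y₁ = 2x₀y₀ = 2·487·18 = 17532

Verify: 474337² - 732·17532² = 224995589569 - 224995589568 = 1 ✓

x = 474337, y = 17532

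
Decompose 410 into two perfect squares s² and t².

We need to find integers s, t > 0 such that s² + t² = 410.
Trying s = 7: t² = 410 - 7² = 410 - 49 = 361
t = 19
Check: 7² + 19² = 49 + 361 = 410 ✓

410 = 7² + 19²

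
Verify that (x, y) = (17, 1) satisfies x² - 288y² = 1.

Compute x² = 17² = 289
Compute 288y² = 288·1² = 288·1 = 288
x² - 288y² = 289 - 288 = 1
Since this equals 1, (17, 1) is a solution.

Yes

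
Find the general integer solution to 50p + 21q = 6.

Step 1: Compute gcd(50, 21) = 1.
Since 1 divides 6, solutions exist.

Step 2: Find a particular solution using extended Euclidean algorithm.
We get p₀ = 48, q₀ = -114.
Check: 50*48 + 21*-114 = 6 = 6 ✓

Step 3: Write the general solution.
p = 48 + (21/1)t = 48 + 21t
q = -114 - (50/1)t = -114 - 50t
for any integer t.

p = 48 + 21t, q = -114 - 50t for integer t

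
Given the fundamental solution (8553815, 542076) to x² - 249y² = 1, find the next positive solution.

Solutions to x² - Dy² = 1 are generated by powers of (x₀ + y₀√D).
The next solution satisfies x₁ + y₁√249 = (x₀ + y₀√249)², giving:
x₁ = x₀² + 249y₀² = 8553815² + 249·542076² = 73167751054225 + 73167751054224 = 146335502108449
y₁ = 2x₀y₀ = 2·8553815·542076 = 9273635639880

Verify: 146335502108449² - 249·9273635639880² = 21414079177331881724557185601 - 21414079177331881724557185600 = 1 ✓

x = 146335502108449, y = 9273635639880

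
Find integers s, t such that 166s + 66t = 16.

Step 1: Check solvability.
gcd(166, 66) = 2
Since 2 divides 16, solutions exist.

Step 2: Apply extended Euclidean algorithm to find gcd.
We find integers such that 166*x0 + 66*y0 = 2

Step 3: Scale the particular solution.
Multiply by 16/2 = 8:
s = 16, t = -40

Step 4: Verify.
166*(16) + 66*(-40) = 16 = 16 ✓

s = 16, t = -40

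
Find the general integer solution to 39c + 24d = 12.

Step 1: Compute gcd(39, 24) = 3.
Since 3 divides 12, solutions exist.

Step 2: Find a particular solution using extended Euclidean algorithm.
We get c₀ = -12, d₀ = 20.
Check: 39*-12 + 24*20 = 12 = 12 ✓

Step 3: Write the general solution.
c = -12 + (24/3)t = -12 + 8t
d = 20 - (39/3)t = 20 - 13t
for any integer t.

c = -12 + 8t, d = 20 - 13t for integer t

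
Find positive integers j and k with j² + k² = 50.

We need to find integers j, k > 0 such that j² + k² = 50.
Trying j = 1: k² = 50 - 1² = 50 - 1 = 49
k = 7
Check: 1² + 7² = 1 + 49 = 50 ✓

50 = 1² + 7²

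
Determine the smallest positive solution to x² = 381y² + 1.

We seek the smallest positive integers (x, y) with x² - 381y² = 1, i.e., x² = 381y² + 1.
Try successive y values:
y = 1: x² = 381·1² + 1 = 382, not a perfect square
y = 2: x² = 381·2² + 1 = 1525, not a perfect square
y = 3: x² = 381·3² + 1 = 3430, not a perfect square
... continuing the search (or via continued fractions) ...
y = 52: x² = 381·52² + 1 = 1030225, x = 1015 ✓

Verify: 1015² - 381·52² = 1030225 - 1030224 = 1 ✓

x = 1015, y = 52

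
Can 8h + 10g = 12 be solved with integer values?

Step 1: Compute gcd(8, 10).
gcd(8, 10) = 2

Step 2: Check divisibility.
Does 2 divide 12? 12 = 2 x 6, so yes.

By the theorem on linear Diophantine equations, 8h + 10g = 12 has integer solutions if and only if gcd(8, 10) divides 12. Since 2 | 12, solutions exist.

Yes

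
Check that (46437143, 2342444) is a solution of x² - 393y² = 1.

Compute x² = 46437143² = 2156408250002449
Compute 393y² = 393·2342444² = 393·5487043893136 = 2156408250002448
x² - 393y² = 2156408250002449 - 2156408250002448 = 1
Since this equals 1, (46437143, 2342444) is a solution.

Yes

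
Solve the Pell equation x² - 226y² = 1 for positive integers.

We seek the smallest positive integers (x, y) with x² - 226y² = 1, i.e., x² = 226y² + 1.
Try successive y values:
y = 1: x² = 226·1² + 1 = 227, not a perfect square
y = 2: x² = 226·2² + 1 = 905, not a perfect square
y = 3: x² = 226·3² + 1 = 2035, not a perfect square
... continuing the search (or via continued fractions) ...
y = 30: x² = 226·30² + 1 = 203401, x = 451 ✓

Verify: 451² - 226·30² = 203401 - 203400 = 1 ✓

x = 451, y = 30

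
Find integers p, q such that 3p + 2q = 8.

Step 1: Check solvability.
gcd(3, 2) = 1
Since 1 divides 8, solutions exist.

Step 2: Apply extended Euclidean algorithm to find gcd.
We find integers such that 3*x0 + 2*y0 = 1

Step 3: Scale the particular solution.
Multiply by 8/1 = 8:
p = 8, q = -8

Step 4: Verify.
3*(8) + 2*(-8) = 8 = 8 ✓

p = 8, q = -8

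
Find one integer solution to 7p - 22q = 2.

Step 1: Check solvability.
gcd(7, 22) = 1
Since 1 divides 2, solutions exist.

Step 2: Apply extended Euclidean algorithm to find gcd.
We find integers such that 7*x0 + 22*y0 = 1

Step 3: Scale the particular solution.
Multiply by 2/1 = 2:
p = -6, q = -2

Step 4: Verify.
7*(-6) - 22*(-2) = 2 = 2 ✓

p = -6, q = -2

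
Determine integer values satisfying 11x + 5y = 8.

Step 1: Check solvability.
gcd(11, 5) = 1
Since 1 divides 8, solutions exist.

Step 2: Apply extended Euclidean algorithm to find gcd.
We find integers such that 11*x0 + 5*y0 = 1

Step 3: Scale the particular solution.
Multiply by 8/1 = 8:
x = 8, y = -16

Step 4: Verify.
11*(8) + 5*(-16) = 8 = 8 ✓

x = 8, y = -16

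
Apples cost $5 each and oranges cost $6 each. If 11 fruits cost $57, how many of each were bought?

Let a = apples, o = oranges.
a + o = 11
5a + 6o = 57
Substitute o = 11 - a:
5a + 6(11 - a) = 57
(5 - 6)a = 57 - 66
-1a = -9
a = 9, o = 11 - 9 = 2

Apples: 9, Oranges: 2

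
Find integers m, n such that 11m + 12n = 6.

Step 1: Check solvability.
gcd(11, 12) = 1
Since 1 divides 6, solutions exist.

Step 2: Apply extended Euclidean algorithm to find gcd.
We find integers such that 11*x0 + 12*y0 = 1

Step 3: Scale the particular solution.
Multiply by 6/1 = 6:
m = -6, n = 6

Step 4: Verify.
11*(-6) + 12*(6) = 6 = 6 ✓

m = -6, n = 6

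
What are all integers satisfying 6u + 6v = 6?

Step 1: Compute gcd(6, 6) = 6.
Since 6 divides 6, solutions exist.

Step 2: Find a particular solution using extended Euclidean algorithm.
We get u₀ = 0, v₀ = 1.
Check: 6*0 + 6*1 = 6 = 6 ✓

Step 3: Write the general solution.
u = 0 + (6/6)t = 0 + 1t
v = 1 - (6/6)t = 1 - 1t
for any integer t.

u = 0 + 1t, v = 1 - 1t for integer t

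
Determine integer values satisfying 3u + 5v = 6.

Step 1: Check solvability.
gcd(3, 5) = 1
Since 1 divides 6, solutions exist.

Step 2: Apply extended Euclidean algorithm to find gcd.
We find integers such that 3*x0 + 5*y0 = 1

Step 3: Scale the particular solution.
Multiply by 6/1 = 6:
u = 12, v = -6

Step 4: Verify.
3*(12) + 5*(-6) = 6 = 6 ✓

u = 12, v = -6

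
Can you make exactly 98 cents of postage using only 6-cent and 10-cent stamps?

We need non-negative x, y with 6x + 10y = 98.
gcd(6, 10) = 2 divides 98, so integer solutions exist.
Search for a non-negative one: x = 3 gives 10y = 98 - 18 = 80, so y = 8.
Check: 6·3 + 10·8 = 98 ✓

Yes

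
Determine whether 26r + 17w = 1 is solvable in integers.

Step 1: Compute gcd(26, 17).
gcd(26, 17) = 1

Step 2: Check divisibility.
Does 1 divide 1? 1 = 1 x 1, so yes.

By the theorem on linear Diophantine equations, 26r + 17w = 1 has integer solutions if and only if gcd(26, 17) divides 1. Since 1 | 1, solutions exist.

Yes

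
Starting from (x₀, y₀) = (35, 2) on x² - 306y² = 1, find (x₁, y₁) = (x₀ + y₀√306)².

Solutions to x² - Dy² = 1 are generated by powers of (x₀ + y₀√D).
The next solution satisfies x₁ + y₁√306 = (x₀ + y₀√306)², giving:
x₁ = x₀² + 306y₀² = 35² + 306·2² = 1225 + 1224 = 2449
y₁ = 2x₀y₀ = 2·35·2 = 140

Verify: 2449² - 306·140² = 5997601 - 5997600 = 1 ✓

x = 2449, y = 140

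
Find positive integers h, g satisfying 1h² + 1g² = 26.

Try small values of h and check whether (26 - 1h²)/1 is a perfect square.
h = 5: 1·5² = 25, so 1g² = 26 - 25 = 1, giving g² = 1, g = 1.
Check: 1·5² + 1·1² = 25 + 1 = 26 ✓

h = 5, g = 1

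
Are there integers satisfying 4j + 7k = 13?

Step 1: Compute gcd(4, 7).
gcd(4, 7) = 1

Step 2: Check divisibility.
Does 1 divide 13? 13 = 1 x 13, so yes.

By the theorem on linear Diophantine equations, 4j + 7k = 13 has integer solutions if and only if gcd(4, 7) divides 13. Since 1 | 13, solutions exist.

Yes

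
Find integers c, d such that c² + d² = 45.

We need to find integers c, d > 0 such that c² + d² = 45.
Trying c = 3: d² = 45 - 3² = 45 - 9 = 36
d = 6
Check: 3² + 6² = 9 + 36 = 45 ✓

45 = 3² + 6²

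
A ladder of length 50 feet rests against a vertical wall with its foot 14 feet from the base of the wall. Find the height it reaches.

The ladder, wall, and ground form a right triangle with hypotenuse 50 and one leg 14.
By the Pythagorean theorem: h² = 50² - 14² = 2500 - 196 = 2304
h = √2304 = 48 feet

48 feet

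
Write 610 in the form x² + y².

We need to find integers x, y > 0 such that x² + y² = 610.
Trying x = 9: y² = 610 - 9² = 610 - 81 = 529
y = 23
Check: 9² + 23² = 81 + 529 = 610 ✓

610 = 9² + 23²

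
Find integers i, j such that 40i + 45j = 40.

Step 1: Check solvability.
gcd(40, 45) = 5
Since 5 divides 40, solutions exist.

Step 2: Apply extended Euclidean algorithm to find gcd.
We find integers such that 40*x0 + 45*y0 = 5

Step 3: Scale the particular solution.
Multiply by 40/5 = 8:
i = -8, j = 8

Step 4: Verify.
40*(-8) + 45*(8) = 40 = 40 ✓

i = -8, j = 8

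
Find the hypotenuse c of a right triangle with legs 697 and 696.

c² = a² + b² = 697² + 696² = 485809 + 484416 = 970225
c = sqrt(970225) = 985

985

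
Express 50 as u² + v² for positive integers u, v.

We need to find integers u, v > 0 such that u² + v² = 50.
Trying u = 1: v² = 50 - 1² = 50 - 1 = 49
v = 7
Check: 1² + 7² = 1 + 49 = 50 ✓

50 = 1² + 7²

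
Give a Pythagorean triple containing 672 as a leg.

We need the other leg and hypotenuse such that 672² + x² = c².
Take x = 3496, c = 3560: 672² + 3496² = 451584 + 12222016 = 12673600 = 3560² ✓
Triple: (3496, 672, 3560)

(3496, 672, 3560)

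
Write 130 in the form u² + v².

We need to find integers u, v > 0 such that u² + v² = 130.
Trying u = 3: v² = 130 - 3² = 130 - 9 = 121
v = 11
Check: 3² + 11² = 9 + 121 = 130 ✓

130 = 3² + 11²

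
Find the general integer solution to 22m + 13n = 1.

Step 1: Compute gcd(22, 13) = 1.
Since 1 divides 1, solutions exist.

Step 2: Find a particular solution using extended Euclidean algorithm.
We get m₀ = 3, n₀ = -5.
Check: 22*3 + 13*-5 = 1 = 1 ✓

Step 3: Write the general solution.
m = 3 + (13/1)t = 3 + 13t
n = -5 - (22/1)t = -5 - 22t
for any integer t.

m = 3 + 13t, n = -5 - 22t for integer t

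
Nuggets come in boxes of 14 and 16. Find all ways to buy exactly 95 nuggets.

We need non-negative integers (x, y) with 14x + 16y = 95.
For each x in 0..6, check if 95 - 14x is a non-negative multiple of 16.
No x yields an integer y ≥ 0.

No solution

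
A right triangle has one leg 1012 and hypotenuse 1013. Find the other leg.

a² = c² - b² = 1026169 - 1024144 = 2025
a = 45

45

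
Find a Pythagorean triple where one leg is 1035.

We need the other leg and hypotenuse such that 1035² + x² = c².
Take x = 456, c = 1131: 1035² + 456² = 1071225 + 207936 = 1279161 = 1131² ✓
Triple: (1035, 456, 1131)

(1035, 456, 1131)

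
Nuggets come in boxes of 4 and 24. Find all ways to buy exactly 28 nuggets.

We need non-negative integers (x, y) with 4x + 24y = 28.
For each x in 0..7, check if 28 - 4x is a non-negative multiple of 24.
x = 1: 24y = 24, y = 1 ✓
x = 7: 24y = 0, y = 0 ✓

(1 boxes of 4, 1 boxes of 24), (7 boxes of 4, 0 boxes of 24)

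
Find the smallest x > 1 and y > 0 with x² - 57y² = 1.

We seek the smallest positive integers (x, y) with x² - 57y² = 1, i.e., x² = 57y² + 1.
Try successive y values:
y = 1: x² = 57·1² + 1 = 58, not a perfect square
y = 2: x² = 57·2² + 1 = 229, not a perfect square
y = 3: x² = 57·3² + 1 = 514, not a perfect square
... continuing the search (or via continued fractions) ...
y = 20: x² = 57·20² + 1 = 22801, x = 151 ✓

Verify: 151² - 57·20² = 22801 - 22800 = 1 ✓

x = 151, y = 20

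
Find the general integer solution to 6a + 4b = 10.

Step 1: Compute gcd(6, 4) = 2.
Since 2 divides 10, solutions exist.

Step 2: Find a particular solution using extended Euclidean algorithm.
We get a₀ = 5, b₀ = -5.
Check: 6*5 + 4*-5 = 10 = 10 ✓

Step 3: Write the general solution.
a = 5 + (4/2)t = 5 + 2t
b = -5 - (6/2)t = -5 - 3t
for any integer t.

a = 5 + 2t, b = -5 - 3t for integer t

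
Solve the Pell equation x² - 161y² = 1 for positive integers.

We seek the smallest positive integers (x, y) with x² - 161y² = 1, i.e., x² = 161y² + 1.
Try successive y values:
y = 1: x² = 161·1² + 1 = 162, not a perfect square
y = 2: x² = 161·2² + 1 = 645, not a perfect square
y = 3: x² = 161·3² + 1 = 1450, not a perfect square
... continuing the search (or via continued fractions) ...
y = 928: x² = 161·928² + 1 = 138650625, x = 11775 ✓

Verify: 11775² - 161·928² = 138650625 - 138650624 = 1 ✓

x = 11775, y = 928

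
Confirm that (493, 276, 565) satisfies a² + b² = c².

Compute a² + b² = 493² + 276² = 243049 + 76176 = 319225
Compute c² = 565² = 319225
Since 319225 = 319225, confirmed.

Yes, it is a Pythagorean triple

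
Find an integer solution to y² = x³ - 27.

Try small integer x values and check whether x³ - 27 is a perfect square.
x = 3: x³ - 27 = 3³ - 27 = 27 - 27 = 0
Is 0 a perfect square? 0² = 0 ✓
So (x, y) = (3, 0) is a solution.

x = 3, y = 0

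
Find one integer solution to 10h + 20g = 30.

Step 1: Check solvability.
gcd(10, 20) = 10
Since 10 divides 30, solutions exist.

Step 2: Apply extended Euclidean algorithm to find gcd.
We find integers such that 10*x0 + 20*y0 = 10

Step 3: Scale the particular solution.
Multiply by 30/10 = 3:
h = 3, g = 0

Step 4: Verify.
10*(3) + 20*(0) = 30 = 30 ✓

h = 3, g = 0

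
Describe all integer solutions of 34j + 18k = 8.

Step 1: Compute gcd(34, 18) = 2.
Since 2 divides 8, solutions exist.

Step 2: Find a particular solution using extended Euclidean algorithm.
We get j₀ = -4, k₀ = 8.
Check: 34*-4 + 18*8 = 8 = 8 ✓

Step 3: Write the general solution.
j = -4 + (18/2)t = -4 + 9t
k = 8 - (34/2)t = 8 - 17t
for any integer t.

j = -4 + 9t, k = 8 - 17t for integer t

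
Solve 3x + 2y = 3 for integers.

Step 1: Check solvability.
gcd(3, 2) = 1
Since 1 divides 3, solutions exist.

Step 2: Apply extended Euclidean algorithm to find gcd.
We find integers such that 3*x0 + 2*y0 = 1

Step 3: Scale the particular solution.
Multiply by 3/1 = 3:
x = 3, y = -3

Step 4: Verify.
3*(3) + 2*(-3) = 3 = 3 ✓

x = 3, y = -3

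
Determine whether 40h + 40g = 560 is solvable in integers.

Step 1: Compute gcd(40, 40).
gcd(40, 40) = 40

Step 2: Check divisibility.
Does 40 divide 560? 560 = 40 x 14, so yes.

By the theorem on linear Diophantine equations, 40h + 40g = 560 has integer solutions if and only if gcd(40, 40) divides 560. Since 40 | 560, solutions exist.

Yes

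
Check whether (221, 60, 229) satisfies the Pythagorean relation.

Compute a² + b²:
221² + 60² = 48841 + 3600 = 52441
Compute c²:
229² = 52441
Since 52441 = 52441, it is a Pythagorean triple.

Yes, it is a Pythagorean triple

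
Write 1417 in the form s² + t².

We need to find integers s, t > 0 such that s² + t² = 1417.
Trying s = 11: t² = 1417 - 11² = 1417 - 121 = 1296
t = 36
Check: 11² + 36² = 121 + 1296 = 1417 ✓

1417 = 11² + 36²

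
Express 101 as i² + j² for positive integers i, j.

We need to find integers i, j > 0 such that i² + j² = 101.
Trying i = 1: j² = 101 - 1² = 101 - 1 = 100
j = 10
Check: 1² + 10² = 1 + 100 = 101 ✓

101 = 1² + 10²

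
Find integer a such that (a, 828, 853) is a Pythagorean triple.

a² = c² - b² = 853² - 828² = 727609 - 685584 = 42025
a = sqrt(42025) = 205

205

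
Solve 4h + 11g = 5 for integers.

Step 1: Check solvability.
gcd(4, 11) = 1
Since 1 divides 5, solutions exist.

Step 2: Apply extended Euclidean algorithm to find gcd.
We find integers such that 4*x0 + 11*y0 = 1

Step 3: Scale the particular solution.
Multiply by 5/1 = 5:
h = 15, g = -5

Step 4: Verify.
4*(15) + 11*(-5) = 5 = 5 ✓

h = 15, g = -5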